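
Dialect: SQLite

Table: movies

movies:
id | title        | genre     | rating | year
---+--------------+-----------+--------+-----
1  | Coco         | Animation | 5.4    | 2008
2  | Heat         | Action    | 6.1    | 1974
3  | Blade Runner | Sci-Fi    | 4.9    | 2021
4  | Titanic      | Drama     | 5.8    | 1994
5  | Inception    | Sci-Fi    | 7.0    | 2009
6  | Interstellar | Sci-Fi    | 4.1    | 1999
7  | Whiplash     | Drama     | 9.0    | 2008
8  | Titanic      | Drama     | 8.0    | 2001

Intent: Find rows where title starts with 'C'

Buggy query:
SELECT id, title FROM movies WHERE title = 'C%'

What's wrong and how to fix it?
Bug: '=' compares the literal string including the % character; pattern matching needs LIKE

Fix: Replace '=' with LIKE so 'C%' is treated as a pattern

Corrected query:
SELECT id, title FROM movies WHERE title LIKE 'C%'

Result:
id | title
---+------
1  | Coco 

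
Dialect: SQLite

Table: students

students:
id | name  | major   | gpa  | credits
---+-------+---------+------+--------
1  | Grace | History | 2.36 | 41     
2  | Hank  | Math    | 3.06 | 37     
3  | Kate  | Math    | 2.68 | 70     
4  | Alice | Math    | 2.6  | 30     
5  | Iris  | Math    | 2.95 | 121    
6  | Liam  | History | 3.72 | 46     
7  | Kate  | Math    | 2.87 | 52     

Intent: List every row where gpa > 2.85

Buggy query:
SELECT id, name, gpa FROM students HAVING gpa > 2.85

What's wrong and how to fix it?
Bug: This is a non-aggregate query (no GROUP BY, no aggregates), so in SQLite the HAVING clause is invalid here; a row-level condition belongs in WHERE

Fix: Replace HAVING with WHERE since the condition applies to individual rows

Corrected query:
SELECT id, name, gpa FROM students WHERE gpa > 2.85

Result:
id | name | gpa 
---+------+-----
2  | Hank | 3.06
5  | Iris | 2.95
6  | Liam | 3.72
7  | Kate | 2.87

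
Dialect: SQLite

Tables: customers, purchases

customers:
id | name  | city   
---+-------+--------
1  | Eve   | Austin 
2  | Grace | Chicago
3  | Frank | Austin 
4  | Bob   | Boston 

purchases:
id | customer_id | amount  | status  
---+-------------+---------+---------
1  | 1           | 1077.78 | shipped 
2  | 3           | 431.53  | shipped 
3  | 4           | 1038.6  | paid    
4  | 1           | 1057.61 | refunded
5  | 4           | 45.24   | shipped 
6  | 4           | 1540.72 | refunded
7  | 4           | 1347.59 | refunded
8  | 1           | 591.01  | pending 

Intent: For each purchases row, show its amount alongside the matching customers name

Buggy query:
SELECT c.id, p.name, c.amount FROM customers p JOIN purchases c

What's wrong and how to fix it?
Bug: JOIN with no ON clause produces a cartesian product; every purchases row pairs with every customers row

Fix: Add ON c.customer_id = p.id to the JOIN

Corrected query:
SELECT c.id, p.name, c.amount FROM customers p JOIN purchases c ON c.customer_id = p.id

Result:
id | name  | amount 
---+-------+--------
1  | Eve   | 1077.78
2  | Frank | 431.53 
3  | Bob   | 1038.6 
4  | Eve   | 1057.61
5  | Bob   | 45.24  
6  | Bob   | 1540.72
7  | Bob   | 1347.59
8  | Eve   | 591.01 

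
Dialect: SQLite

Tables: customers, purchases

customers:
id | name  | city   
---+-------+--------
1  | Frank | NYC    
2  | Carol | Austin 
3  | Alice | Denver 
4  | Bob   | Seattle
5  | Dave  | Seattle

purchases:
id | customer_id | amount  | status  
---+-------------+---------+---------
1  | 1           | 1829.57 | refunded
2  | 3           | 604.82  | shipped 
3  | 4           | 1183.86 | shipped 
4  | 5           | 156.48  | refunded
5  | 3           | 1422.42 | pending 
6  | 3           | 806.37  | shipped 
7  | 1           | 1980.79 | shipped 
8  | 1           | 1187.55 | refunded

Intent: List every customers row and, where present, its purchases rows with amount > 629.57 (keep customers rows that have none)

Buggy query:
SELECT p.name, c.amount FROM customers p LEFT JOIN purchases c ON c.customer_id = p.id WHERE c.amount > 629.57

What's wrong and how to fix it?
Bug: Filtering c.amount in WHERE discards the NULL rows produced by LEFT JOIN, turning it into an inner join

Fix: Put 'c.amount > 629.57' in the JOIN's ON clause instead of WHERE

Corrected query:
SELECT p.name, c.amount FROM customers p LEFT JOIN purchases c ON c.customer_id = p.id AND c.amount > 629.57

Result:
name  | amount 
------+--------
Frank | 1187.55
Frank | 1829.57
Frank | 1980.79
Carol | NULL   
Alice | 806.37 
Alice | 1422.42
Bob   | 1183.86
Dave  | NULL   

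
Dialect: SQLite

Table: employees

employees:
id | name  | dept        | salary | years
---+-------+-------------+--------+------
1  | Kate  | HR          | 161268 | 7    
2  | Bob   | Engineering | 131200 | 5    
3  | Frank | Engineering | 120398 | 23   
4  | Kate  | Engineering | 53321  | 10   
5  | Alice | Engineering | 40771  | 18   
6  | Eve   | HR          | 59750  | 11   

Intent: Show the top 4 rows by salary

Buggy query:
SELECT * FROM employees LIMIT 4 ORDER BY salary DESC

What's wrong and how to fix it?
Bug: ORDER BY cannot follow LIMIT; LIMIT is the final clause

Fix: Swap the clauses: ORDER BY first, then LIMIT

Corrected query:
SELECT * FROM employees ORDER BY salary DESC LIMIT 4

Result:
id | name  | dept        | salary | years
---+-------+-------------+--------+------
1  | Kate  | HR          | 161268 | 7    
2  | Bob   | Engineering | 131200 | 5    
3  | Frank | Engineering | 120398 | 23   
6  | Eve   | HR          | 59750  | 11   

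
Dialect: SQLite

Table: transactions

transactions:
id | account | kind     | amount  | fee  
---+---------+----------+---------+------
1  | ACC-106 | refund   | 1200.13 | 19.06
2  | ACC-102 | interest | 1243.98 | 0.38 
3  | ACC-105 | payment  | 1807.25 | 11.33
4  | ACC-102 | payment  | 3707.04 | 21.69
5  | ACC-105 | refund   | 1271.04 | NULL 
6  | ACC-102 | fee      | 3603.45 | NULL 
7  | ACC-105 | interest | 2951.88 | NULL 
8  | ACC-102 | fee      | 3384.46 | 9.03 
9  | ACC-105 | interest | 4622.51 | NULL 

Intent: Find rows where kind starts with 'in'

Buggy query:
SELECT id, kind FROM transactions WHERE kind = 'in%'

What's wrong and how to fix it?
Bug: Wildcards only work with LIKE; '=' treats '%' as a literal character

Fix: Replace '=' with LIKE so 'in%' is treated as a pattern

Corrected query:
SELECT id, kind FROM transactions WHERE kind LIKE 'in%'

Result:
id | kind    
---+---------
2  | interest
7  | interest
9  | interest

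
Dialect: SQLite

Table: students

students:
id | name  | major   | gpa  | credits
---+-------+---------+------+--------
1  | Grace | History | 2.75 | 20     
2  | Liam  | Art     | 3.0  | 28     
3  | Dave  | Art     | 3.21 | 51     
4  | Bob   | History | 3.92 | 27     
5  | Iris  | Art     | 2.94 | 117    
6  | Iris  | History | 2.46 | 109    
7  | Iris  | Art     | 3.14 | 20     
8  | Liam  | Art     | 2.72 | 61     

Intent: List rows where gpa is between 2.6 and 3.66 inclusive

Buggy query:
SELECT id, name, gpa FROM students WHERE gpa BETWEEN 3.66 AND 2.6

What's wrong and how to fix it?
Bug: BETWEEN expects the lower bound first; with 3.66 AND 2.6 the range is empty

Fix: Swap the bounds so the smaller value comes first

Corrected query:
SELECT id, name, gpa FROM students WHERE gpa BETWEEN 2.6 AND 3.66

Result:
id | name  | gpa 
---+-------+-----
1  | Grace | 2.75
2  | Liam  | 3   
3  | Dave  | 3.21
5  | Iris  | 2.94
7  | Iris  | 3.14
8  | Liam  | 2.72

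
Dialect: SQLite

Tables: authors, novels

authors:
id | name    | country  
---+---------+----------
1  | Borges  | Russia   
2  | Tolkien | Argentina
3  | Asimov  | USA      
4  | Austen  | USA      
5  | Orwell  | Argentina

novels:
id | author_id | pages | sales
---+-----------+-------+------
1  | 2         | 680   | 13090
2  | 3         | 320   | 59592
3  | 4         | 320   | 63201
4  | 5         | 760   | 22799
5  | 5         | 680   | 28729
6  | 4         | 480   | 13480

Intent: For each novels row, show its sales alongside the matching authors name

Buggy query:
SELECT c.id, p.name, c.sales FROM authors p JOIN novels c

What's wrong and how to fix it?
Bug: Missing join condition: each novels row is matched to all authors rows instead of just its own

Fix: Specify the join condition linking the foreign key to the parent id

Corrected query:
SELECT c.id, p.name, c.sales FROM authors p JOIN novels c ON c.author_id = p.id

Result:
id | name    | sales
---+---------+------
1  | Tolkien | 13090
2  | Asimov  | 59592
3  | Austen  | 63201
4  | Orwell  | 22799
5  | Orwell  | 28729
6  | Austen  | 13480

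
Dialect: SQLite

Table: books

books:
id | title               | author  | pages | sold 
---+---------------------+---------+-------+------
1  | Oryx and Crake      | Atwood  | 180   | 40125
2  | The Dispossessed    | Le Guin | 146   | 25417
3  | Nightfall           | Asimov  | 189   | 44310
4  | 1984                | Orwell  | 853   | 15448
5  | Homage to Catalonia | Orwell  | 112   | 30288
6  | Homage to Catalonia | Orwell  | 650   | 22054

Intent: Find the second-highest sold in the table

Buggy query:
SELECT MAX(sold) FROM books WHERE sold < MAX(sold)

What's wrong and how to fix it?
Bug: The inner MAX is an aggregate inside WHERE, which is not allowed

Fix: Put the inner MAX in a scalar subquery

Corrected query:
SELECT MAX(sold) FROM books WHERE sold < (SELECT MAX(sold) FROM books)

Result:
MAX(sold)
---------
40125    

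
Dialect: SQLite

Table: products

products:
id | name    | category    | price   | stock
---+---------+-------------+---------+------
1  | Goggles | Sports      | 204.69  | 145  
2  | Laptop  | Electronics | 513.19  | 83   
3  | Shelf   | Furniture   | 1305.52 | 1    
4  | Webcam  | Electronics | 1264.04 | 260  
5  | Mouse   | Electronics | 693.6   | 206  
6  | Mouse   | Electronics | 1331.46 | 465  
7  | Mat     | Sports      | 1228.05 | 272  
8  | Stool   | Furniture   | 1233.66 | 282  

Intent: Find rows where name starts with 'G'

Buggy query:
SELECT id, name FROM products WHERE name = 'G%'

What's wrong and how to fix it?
Bug: '=' compares the literal string including the % character; pattern matching needs LIKE

Fix: Use LIKE for wildcard pattern matching

Corrected query:
SELECT id, name FROM products WHERE name LIKE 'G%'

Result:
id | name   
---+--------
1  | Goggles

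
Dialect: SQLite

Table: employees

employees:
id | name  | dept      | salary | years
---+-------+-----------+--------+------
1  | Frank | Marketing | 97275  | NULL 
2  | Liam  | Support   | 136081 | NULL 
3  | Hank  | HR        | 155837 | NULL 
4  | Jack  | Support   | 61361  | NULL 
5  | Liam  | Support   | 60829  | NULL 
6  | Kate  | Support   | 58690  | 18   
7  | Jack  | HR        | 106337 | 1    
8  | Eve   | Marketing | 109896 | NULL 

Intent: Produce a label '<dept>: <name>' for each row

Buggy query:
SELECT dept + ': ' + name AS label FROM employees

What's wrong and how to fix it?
Bug: SQLite uses || for string concatenation; + coerces text to numbers (yielding 0)

Fix: Replace + with || to concatenate text

Corrected query:
SELECT dept || ': ' || name AS label FROM employees

Result:
label           
----------------
Marketing: Frank
Support: Liam   
HR: Hank        
Support: Jack   
Support: Liam   
Support: Kate   
HR: Jack        
Marketing: Eve  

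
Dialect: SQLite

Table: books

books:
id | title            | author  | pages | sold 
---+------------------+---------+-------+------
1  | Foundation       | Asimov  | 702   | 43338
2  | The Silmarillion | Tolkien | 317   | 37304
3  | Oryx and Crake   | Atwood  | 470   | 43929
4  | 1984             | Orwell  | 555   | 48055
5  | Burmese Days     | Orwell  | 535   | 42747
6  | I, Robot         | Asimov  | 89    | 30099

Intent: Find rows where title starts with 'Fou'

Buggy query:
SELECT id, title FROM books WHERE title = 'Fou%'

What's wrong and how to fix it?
Bug: Wildcards only work with LIKE; '=' treats '%' as a literal character

Fix: Replace '=' with LIKE so 'Fou%' is treated as a pattern

Corrected query:
SELECT id, title FROM books WHERE title LIKE 'Fou%'

Result:
id | title     
---+-----------
1  | Foundation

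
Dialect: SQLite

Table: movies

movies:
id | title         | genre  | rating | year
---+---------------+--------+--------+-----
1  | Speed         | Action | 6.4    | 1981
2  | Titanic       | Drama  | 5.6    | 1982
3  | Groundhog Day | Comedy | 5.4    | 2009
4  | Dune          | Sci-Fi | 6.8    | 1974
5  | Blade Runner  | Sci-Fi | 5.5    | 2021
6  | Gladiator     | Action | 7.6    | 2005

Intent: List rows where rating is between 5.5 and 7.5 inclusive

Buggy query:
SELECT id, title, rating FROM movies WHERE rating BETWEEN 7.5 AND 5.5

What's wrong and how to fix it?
Bug: The bounds are reversed; BETWEEN a AND b requires a <= b to match anything

Fix: Swap the bounds so the smaller value comes first

Corrected query:
SELECT id, title, rating FROM movies WHERE rating BETWEEN 5.5 AND 7.5

Result:
id | title        | rating
---+--------------+-------
1  | Speed        | 6.4   
2  | Titanic      | 5.6   
4  | Dune         | 6.8   
5  | Blade Runner | 5.5   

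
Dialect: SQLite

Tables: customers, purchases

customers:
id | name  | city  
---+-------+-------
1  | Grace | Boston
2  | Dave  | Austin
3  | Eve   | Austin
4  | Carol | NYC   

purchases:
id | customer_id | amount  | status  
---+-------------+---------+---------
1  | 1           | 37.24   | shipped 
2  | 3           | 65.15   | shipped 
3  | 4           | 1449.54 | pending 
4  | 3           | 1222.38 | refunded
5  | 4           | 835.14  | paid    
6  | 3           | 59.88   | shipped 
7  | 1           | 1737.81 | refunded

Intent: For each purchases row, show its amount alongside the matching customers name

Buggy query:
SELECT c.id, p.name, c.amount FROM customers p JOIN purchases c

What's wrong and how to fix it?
Bug: Missing join condition: each purchases row is matched to all customers rows instead of just its own

Fix: Add ON c.customer_id = p.id to the JOIN

Corrected query:
SELECT c.id, p.name, c.amount FROM customers p JOIN purchases c ON c.customer_id = p.id

Result:
id | name  | amount 
---+-------+--------
1  | Grace | 37.24  
2  | Eve   | 65.15  
3  | Carol | 1449.54
4  | Eve   | 1222.38
5  | Carol | 835.14 
6  | Eve   | 59.88  
7  | Grace | 1737.81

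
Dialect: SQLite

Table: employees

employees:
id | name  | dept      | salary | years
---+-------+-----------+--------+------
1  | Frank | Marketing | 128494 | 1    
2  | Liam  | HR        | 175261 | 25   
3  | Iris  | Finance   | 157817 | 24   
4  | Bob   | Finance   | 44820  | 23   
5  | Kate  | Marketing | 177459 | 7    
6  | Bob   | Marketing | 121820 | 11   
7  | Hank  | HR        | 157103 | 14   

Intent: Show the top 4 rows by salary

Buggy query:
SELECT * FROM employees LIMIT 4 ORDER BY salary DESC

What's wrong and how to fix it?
Bug: LIMIT must come after ORDER BY

Fix: Swap the clauses: ORDER BY first, then LIMIT

Corrected query:
SELECT * FROM employees ORDER BY salary DESC LIMIT 4

Result:
id | name | dept      | salary | years
---+------+-----------+--------+------
5  | Kate | Marketing | 177459 | 7    
2  | Liam | HR        | 175261 | 25   
3  | Iris | Finance   | 157817 | 24   
7  | Hank | HR        | 157103 | 14   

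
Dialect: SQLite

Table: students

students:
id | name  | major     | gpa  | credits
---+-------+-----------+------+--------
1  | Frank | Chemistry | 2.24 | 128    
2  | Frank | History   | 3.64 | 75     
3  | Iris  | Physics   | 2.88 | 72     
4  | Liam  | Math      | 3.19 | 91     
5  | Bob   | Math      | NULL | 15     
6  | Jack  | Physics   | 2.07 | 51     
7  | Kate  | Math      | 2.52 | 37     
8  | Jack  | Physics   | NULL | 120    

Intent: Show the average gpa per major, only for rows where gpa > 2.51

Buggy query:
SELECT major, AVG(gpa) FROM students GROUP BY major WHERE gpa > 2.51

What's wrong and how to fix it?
Bug: WHERE cannot follow GROUP BY

Fix: Place WHERE between FROM and GROUP BY

Corrected query:
SELECT major, AVG(gpa) FROM students WHERE gpa > 2.51 GROUP BY major

Result:
major   | AVG(gpa)
--------+---------
History | 3.64    
Math    | 2.855   
Physics | 2.88    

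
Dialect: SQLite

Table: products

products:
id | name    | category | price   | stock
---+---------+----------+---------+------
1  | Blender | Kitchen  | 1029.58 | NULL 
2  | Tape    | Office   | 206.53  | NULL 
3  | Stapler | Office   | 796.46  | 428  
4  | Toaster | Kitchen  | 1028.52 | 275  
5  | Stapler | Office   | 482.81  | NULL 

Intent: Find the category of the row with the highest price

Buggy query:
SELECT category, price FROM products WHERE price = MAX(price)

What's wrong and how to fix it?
Bug: WHERE is evaluated per row; an aggregate over the whole table isn't defined there

Fix: Use a subquery: WHERE price = (SELECT MAX(price) FROM products)

Corrected query:
SELECT category, price FROM products WHERE price = (SELECT MAX(price) FROM products)

Result:
category | price  
---------+--------
Kitchen  | 1029.58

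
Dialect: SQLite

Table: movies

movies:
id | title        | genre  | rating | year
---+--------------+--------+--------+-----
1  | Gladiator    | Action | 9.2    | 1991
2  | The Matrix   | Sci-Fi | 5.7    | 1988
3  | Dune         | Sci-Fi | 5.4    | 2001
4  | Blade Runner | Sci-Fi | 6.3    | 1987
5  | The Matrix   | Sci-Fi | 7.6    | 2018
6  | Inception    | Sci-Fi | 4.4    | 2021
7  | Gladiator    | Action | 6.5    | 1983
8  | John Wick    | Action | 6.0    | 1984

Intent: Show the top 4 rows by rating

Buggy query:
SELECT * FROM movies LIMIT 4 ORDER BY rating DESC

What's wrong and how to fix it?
Bug: ORDER BY cannot follow LIMIT; LIMIT is the final clause

Fix: Swap the clauses: ORDER BY first, then LIMIT

Corrected query:
SELECT * FROM movies ORDER BY rating DESC LIMIT 4

Result:
id | title        | genre  | rating | year
---+--------------+--------+--------+-----
1  | Gladiator    | Action | 9.2    | 1991
5  | The Matrix   | Sci-Fi | 7.6    | 2018
7  | Gladiator    | Action | 6.5    | 1983
4  | Blade Runner | Sci-Fi | 6.3    | 1987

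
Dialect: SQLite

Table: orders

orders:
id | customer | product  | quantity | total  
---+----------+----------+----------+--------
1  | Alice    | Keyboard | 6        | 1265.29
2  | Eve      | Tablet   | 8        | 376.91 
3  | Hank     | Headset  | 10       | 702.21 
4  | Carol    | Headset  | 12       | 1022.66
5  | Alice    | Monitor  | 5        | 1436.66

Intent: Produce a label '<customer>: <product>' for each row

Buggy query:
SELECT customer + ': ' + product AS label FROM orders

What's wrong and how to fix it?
Bug: SQLite uses || for string concatenation; + coerces text to numbers (yielding 0)

Fix: Replace + with || to concatenate text

Corrected query:
SELECT customer || ': ' || product AS label FROM orders

Result:
label          
---------------
Alice: Keyboard
Eve: Tablet    
Hank: Headset  
Carol: Headset 
Alice: Monitor 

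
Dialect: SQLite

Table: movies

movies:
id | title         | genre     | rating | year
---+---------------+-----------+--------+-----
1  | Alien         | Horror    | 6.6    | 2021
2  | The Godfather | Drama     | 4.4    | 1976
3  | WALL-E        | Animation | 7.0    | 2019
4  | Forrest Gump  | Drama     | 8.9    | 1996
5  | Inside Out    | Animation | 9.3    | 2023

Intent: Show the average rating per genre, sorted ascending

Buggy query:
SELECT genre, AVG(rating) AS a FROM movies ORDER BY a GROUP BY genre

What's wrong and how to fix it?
Bug: GROUP BY must precede ORDER BY

Fix: Move ORDER BY to the end, after GROUP BY

Corrected query:
SELECT genre, AVG(rating) AS a FROM movies GROUP BY genre ORDER BY a

Result:
genre     | a   
----------+-----
Horror    | 6.6 
Drama     | 6.65
Animation | 8.15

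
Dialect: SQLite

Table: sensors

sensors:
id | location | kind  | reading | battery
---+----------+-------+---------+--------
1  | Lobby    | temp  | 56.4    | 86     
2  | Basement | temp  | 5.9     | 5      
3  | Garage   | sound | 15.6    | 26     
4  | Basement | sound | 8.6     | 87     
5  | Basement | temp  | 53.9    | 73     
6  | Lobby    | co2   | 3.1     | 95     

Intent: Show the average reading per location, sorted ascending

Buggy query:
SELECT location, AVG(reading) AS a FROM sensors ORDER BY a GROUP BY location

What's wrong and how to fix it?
Bug: ORDER BY appears before GROUP BY; SQL clause order requires GROUP BY first

Fix: Reorder: SELECT … FROM … GROUP BY … ORDER BY …

Corrected query:
SELECT location, AVG(reading) AS a FROM sensors GROUP BY location ORDER BY a

Result:
location | a    
---------+------
Garage   | 15.6 
Basement | 22.8 
Lobby    | 29.75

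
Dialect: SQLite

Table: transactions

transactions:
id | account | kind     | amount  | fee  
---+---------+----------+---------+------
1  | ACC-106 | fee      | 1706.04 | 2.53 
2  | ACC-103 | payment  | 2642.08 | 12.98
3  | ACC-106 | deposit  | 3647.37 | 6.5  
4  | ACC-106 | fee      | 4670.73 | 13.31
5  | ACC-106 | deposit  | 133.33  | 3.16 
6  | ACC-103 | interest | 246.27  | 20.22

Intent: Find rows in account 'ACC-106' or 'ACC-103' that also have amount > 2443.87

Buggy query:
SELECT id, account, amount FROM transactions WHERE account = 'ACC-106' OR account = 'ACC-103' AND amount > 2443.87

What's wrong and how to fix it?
Bug: AND binds tighter than OR, so this parses as account = 'ACC-106' OR (account = 'ACC-103' AND amount > 2443.87)

Fix: Add parentheses around the OR so the AND applies to both alternatives

Corrected query:
SELECT id, account, amount FROM transactions WHERE (account = 'ACC-106' OR account = 'ACC-103') AND amount > 2443.87

Result:
id | account | amount 
---+---------+--------
2  | ACC-103 | 2642.08
3  | ACC-106 | 3647.37
4  | ACC-106 | 4670.73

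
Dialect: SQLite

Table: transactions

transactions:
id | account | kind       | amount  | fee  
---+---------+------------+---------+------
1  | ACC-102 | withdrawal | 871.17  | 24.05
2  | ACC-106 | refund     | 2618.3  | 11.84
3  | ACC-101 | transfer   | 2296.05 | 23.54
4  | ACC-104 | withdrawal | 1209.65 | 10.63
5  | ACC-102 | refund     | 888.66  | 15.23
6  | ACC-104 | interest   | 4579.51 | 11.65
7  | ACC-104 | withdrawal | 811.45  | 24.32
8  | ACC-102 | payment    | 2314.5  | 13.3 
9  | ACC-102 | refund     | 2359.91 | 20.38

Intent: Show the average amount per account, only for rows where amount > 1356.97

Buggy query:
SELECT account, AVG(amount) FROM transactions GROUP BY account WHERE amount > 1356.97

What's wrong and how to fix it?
Bug: Row-level WHERE must come before GROUP BY in the clause order

Fix: Move the WHERE clause before GROUP BY

Corrected query:
SELECT account, AVG(amount) FROM transactions WHERE amount > 1356.97 GROUP BY account

Result:
account | AVG(amount)
--------+------------
ACC-101 | 2296.05    
ACC-102 | 2337.205   
ACC-104 | 4579.51    
ACC-106 | 2618.3     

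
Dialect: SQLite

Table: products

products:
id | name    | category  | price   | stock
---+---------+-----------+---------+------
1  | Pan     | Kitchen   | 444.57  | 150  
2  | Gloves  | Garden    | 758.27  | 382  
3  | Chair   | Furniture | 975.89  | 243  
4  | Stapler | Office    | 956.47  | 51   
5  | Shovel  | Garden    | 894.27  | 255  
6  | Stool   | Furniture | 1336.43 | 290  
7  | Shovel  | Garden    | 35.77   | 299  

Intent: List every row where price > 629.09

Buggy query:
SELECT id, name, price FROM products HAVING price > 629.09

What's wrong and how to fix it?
Bug: HAVING filters the output of aggregation, but this query has no GROUP BY and no aggregate functions, so SQLite rejects it (HAVING clause on a non-aggregate query); the condition here is per row

Fix: Replace HAVING with WHERE since the condition applies to individual rows

Corrected query:
SELECT id, name, price FROM products WHERE price > 629.09

Result:
id | name    | price  
---+---------+--------
2  | Gloves  | 758.27 
3  | Chair   | 975.89 
4  | Stapler | 956.47 
5  | Shovel  | 894.27 
6  | Stool   | 1336.43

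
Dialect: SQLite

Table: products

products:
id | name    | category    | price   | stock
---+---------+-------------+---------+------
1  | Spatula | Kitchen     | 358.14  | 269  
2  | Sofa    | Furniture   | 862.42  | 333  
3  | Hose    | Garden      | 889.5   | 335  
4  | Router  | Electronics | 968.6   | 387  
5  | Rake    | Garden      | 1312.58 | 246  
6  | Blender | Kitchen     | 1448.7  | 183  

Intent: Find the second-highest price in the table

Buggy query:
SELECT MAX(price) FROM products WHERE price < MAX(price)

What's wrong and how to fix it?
Bug: The inner MAX is an aggregate inside WHERE, which is not allowed

Fix: Compute the overall MAX in a subquery, then take MAX of rows below it

Corrected query:
SELECT MAX(price) FROM products WHERE price < (SELECT MAX(price) FROM products)

Result:
MAX(price)
----------
1312.58   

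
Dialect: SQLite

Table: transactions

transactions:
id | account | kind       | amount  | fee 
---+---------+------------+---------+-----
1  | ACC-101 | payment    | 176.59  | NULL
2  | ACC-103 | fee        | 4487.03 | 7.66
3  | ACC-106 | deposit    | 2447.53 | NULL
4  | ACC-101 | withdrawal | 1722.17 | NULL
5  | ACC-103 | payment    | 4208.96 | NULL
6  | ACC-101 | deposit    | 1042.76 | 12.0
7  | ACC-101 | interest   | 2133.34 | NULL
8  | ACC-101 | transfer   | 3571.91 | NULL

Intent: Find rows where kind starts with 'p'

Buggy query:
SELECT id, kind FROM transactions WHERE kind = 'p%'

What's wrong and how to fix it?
Bug: '=' compares the literal string including the % character; pattern matching needs LIKE

Fix: Replace '=' with LIKE so 'p%' is treated as a pattern

Corrected query:
SELECT id, kind FROM transactions WHERE kind LIKE 'p%'

Result:
id | kind   
---+--------
1  | payment
5  | payment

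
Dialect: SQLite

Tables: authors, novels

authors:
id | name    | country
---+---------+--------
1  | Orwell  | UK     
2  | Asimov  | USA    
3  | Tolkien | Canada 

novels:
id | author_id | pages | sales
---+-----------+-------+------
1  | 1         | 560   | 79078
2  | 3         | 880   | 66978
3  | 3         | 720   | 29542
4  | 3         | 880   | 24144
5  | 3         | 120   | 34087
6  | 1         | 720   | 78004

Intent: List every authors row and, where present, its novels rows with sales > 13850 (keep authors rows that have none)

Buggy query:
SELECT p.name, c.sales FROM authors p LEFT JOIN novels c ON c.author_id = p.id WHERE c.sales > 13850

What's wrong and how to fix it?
Bug: A WHERE condition on the right-hand table after LEFT JOIN drops unmatched parents

Fix: Put 'c.sales > 13850' in the JOIN's ON clause instead of WHERE

Corrected query:
SELECT p.name, c.sales FROM authors p LEFT JOIN novels c ON c.author_id = p.id AND c.sales > 13850

Result:
name    | sales
--------+------
Orwell  | 78004
Orwell  | 79078
Asimov  | NULL 
Tolkien | 24144
Tolkien | 29542
Tolkien | 34087
Tolkien | 66978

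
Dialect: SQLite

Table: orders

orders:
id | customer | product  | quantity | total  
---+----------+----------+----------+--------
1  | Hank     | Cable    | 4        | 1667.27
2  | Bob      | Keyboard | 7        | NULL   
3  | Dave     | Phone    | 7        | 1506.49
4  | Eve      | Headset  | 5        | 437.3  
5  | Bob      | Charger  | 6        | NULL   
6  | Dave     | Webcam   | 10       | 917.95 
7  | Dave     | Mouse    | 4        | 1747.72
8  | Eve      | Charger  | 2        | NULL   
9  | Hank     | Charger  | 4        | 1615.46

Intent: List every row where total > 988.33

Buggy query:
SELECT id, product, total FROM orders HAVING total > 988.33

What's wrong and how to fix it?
Bug: HAVING filters the output of aggregation, but this query has no GROUP BY and no aggregate functions, so SQLite rejects it (HAVING clause on a non-aggregate query); the condition here is per row

Fix: Use WHERE for row-level filtering

Corrected query:
SELECT id, product, total FROM orders WHERE total > 988.33

Result:
id | product | total  
---+---------+--------
1  | Cable   | 1667.27
3  | Phone   | 1506.49
7  | Mouse   | 1747.72
9  | Charger | 1615.46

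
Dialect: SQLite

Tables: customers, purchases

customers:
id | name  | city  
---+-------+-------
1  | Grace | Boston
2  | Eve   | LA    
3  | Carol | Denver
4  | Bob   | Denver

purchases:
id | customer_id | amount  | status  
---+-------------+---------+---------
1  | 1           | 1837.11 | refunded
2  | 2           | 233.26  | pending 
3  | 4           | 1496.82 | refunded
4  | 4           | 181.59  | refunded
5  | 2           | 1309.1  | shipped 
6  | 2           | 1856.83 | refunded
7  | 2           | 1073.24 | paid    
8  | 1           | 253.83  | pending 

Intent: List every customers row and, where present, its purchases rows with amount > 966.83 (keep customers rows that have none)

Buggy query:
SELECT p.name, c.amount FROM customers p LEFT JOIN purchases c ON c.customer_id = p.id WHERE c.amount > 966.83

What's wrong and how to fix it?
Bug: A WHERE condition on the right-hand table after LEFT JOIN drops unmatched parents

Fix: Put 'c.amount > 966.83' in the JOIN's ON clause instead of WHERE

Corrected query:
SELECT p.name, c.amount FROM customers p LEFT JOIN purchases c ON c.customer_id = p.id AND c.amount > 966.83

Result:
name  | amount 
------+--------
Grace | 1837.11
Eve   | 1073.24
Eve   | 1309.1 
Eve   | 1856.83
Carol | NULL   
Bob   | 1496.82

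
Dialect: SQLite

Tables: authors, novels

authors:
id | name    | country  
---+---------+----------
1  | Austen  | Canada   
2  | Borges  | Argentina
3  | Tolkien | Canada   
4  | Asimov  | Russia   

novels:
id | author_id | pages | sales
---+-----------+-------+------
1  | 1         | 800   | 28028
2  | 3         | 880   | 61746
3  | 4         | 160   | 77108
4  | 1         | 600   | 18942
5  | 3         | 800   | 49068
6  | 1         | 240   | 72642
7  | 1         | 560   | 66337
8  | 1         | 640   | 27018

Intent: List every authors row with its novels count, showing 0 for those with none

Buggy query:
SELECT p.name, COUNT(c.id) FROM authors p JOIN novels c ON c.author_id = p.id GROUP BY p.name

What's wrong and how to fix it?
Bug: INNER JOIN drops authors rows that have no matching novels rows

Fix: Use LEFT JOIN so parents without children still appear (COUNT(c.id) gives 0)

Corrected query:
SELECT p.name, COUNT(c.id) FROM authors p LEFT JOIN novels c ON c.author_id = p.id GROUP BY p.name

Result:
name    | COUNT(c.id)
--------+------------
Asimov  | 1          
Austen  | 5          
Borges  | 0          
Tolkien | 2          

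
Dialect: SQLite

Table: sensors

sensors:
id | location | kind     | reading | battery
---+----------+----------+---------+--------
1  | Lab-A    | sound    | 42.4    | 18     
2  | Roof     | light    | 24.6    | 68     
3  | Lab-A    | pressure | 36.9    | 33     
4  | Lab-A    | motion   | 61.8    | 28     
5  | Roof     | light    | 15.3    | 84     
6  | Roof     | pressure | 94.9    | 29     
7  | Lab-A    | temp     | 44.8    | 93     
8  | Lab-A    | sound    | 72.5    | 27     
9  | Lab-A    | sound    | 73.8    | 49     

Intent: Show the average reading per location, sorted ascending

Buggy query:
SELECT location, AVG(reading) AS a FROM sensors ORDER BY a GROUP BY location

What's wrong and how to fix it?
Bug: ORDER BY appears before GROUP BY; SQL clause order requires GROUP BY first

Fix: Move ORDER BY to the end, after GROUP BY

Corrected query:
SELECT location, AVG(reading) AS a FROM sensors GROUP BY location ORDER BY a

Result:
location | a        
---------+----------
Roof     | 44.933333
Lab-A    | 55.366667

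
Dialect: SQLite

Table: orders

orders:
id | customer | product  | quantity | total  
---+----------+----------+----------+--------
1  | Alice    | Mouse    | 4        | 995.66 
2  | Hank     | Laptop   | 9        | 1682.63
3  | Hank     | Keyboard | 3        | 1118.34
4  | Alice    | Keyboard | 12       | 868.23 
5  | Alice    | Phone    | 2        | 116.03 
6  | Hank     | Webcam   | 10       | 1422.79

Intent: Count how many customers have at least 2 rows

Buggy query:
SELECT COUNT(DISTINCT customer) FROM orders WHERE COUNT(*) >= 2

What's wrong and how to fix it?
Bug: WHERE filters individual rows, not groups, so a group-level COUNT is invalid there

Fix: Use a subquery that GROUPs and filters with HAVING, then count its rows

Corrected query:
SELECT COUNT(*) FROM (SELECT customer FROM orders GROUP BY customer HAVING COUNT(*) >= 2)

Result:
COUNT(*)
--------
2       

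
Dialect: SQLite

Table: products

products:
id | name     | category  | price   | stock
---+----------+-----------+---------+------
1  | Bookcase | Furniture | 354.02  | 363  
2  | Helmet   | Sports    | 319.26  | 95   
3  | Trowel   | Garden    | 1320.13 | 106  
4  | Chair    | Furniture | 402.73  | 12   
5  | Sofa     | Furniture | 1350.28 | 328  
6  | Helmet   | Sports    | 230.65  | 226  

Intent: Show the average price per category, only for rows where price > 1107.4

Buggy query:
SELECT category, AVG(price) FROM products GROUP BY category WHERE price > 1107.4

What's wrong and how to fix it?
Bug: WHERE cannot follow GROUP BY

Fix: Place WHERE between FROM and GROUP BY

Corrected query:
SELECT category, AVG(price) FROM products WHERE price > 1107.4 GROUP BY category

Result:
category  | AVG(price)
----------+-----------
Furniture | 1350.28   
Garden    | 1320.13   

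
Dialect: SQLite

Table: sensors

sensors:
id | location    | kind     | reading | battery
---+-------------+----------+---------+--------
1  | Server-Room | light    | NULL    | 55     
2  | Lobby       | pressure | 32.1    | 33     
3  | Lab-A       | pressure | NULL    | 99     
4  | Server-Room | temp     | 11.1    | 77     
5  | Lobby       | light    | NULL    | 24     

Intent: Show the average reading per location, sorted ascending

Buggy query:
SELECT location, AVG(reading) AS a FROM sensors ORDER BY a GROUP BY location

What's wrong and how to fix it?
Bug: GROUP BY must precede ORDER BY

Fix: Move ORDER BY to the end, after GROUP BY

Corrected query:
SELECT location, AVG(reading) AS a FROM sensors GROUP BY location ORDER BY a

Result:
location    | a   
------------+-----
Lab-A       | NULL
Server-Room | 11.1
Lobby       | 32.1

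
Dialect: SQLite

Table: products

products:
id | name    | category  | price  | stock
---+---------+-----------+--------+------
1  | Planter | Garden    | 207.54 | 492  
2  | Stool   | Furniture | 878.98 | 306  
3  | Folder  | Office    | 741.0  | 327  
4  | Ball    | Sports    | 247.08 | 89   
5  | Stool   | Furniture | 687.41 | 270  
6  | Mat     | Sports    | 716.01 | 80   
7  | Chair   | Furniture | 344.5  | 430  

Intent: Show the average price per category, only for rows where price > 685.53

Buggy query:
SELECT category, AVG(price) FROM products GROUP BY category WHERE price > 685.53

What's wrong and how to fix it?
Bug: Row-level WHERE must come before GROUP BY in the clause order

Fix: Move the WHERE clause before GROUP BY

Corrected query:
SELECT category, AVG(price) FROM products WHERE price > 685.53 GROUP BY category

Result:
category  | AVG(price)
----------+-----------
Furniture | 783.195   
Office    | 741       
Sports    | 716.01    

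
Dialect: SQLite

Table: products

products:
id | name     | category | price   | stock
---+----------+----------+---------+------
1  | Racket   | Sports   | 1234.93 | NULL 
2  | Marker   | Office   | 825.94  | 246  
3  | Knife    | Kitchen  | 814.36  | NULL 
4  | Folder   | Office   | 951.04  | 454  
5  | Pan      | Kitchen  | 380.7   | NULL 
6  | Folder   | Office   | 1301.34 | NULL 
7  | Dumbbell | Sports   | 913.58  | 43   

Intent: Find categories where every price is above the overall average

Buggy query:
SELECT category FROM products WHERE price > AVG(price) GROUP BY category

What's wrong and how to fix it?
Bug: WHERE evaluates per row before aggregation, so AVG() is unavailable

Fix: Use a subquery for AVG and a HAVING MIN(...) filter so the condition holds for every row in the group

Corrected query:
SELECT category FROM products GROUP BY category HAVING MIN(price) > (SELECT AVG(price) FROM products)

Result:
(no rows)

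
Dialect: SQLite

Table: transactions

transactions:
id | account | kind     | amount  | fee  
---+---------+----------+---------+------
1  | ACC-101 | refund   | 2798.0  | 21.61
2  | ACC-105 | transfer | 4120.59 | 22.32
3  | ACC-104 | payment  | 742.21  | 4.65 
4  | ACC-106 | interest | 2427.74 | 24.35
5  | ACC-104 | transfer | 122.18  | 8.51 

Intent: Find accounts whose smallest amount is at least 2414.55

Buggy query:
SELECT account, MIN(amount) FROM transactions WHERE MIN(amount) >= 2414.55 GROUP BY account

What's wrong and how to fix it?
Bug: Aggregates like MIN are computed per group after WHERE runs

Fix: Replace WHERE with HAVING after the GROUP BY

Corrected query:
SELECT account, MIN(amount) FROM transactions GROUP BY account HAVING MIN(amount) >= 2414.55

Result:
account | MIN(amount)
--------+------------
ACC-101 | 2798       
ACC-105 | 4120.59    
ACC-106 | 2427.74    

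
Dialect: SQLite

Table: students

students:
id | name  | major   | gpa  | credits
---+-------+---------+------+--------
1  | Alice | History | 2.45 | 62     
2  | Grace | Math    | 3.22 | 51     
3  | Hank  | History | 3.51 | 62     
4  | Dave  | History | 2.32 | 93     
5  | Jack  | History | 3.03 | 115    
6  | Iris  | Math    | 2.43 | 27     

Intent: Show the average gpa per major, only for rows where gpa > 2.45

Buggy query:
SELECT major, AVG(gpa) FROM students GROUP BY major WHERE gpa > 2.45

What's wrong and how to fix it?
Bug: WHERE cannot follow GROUP BY

Fix: Place WHERE between FROM and GROUP BY

Corrected query:
SELECT major, AVG(gpa) FROM students WHERE gpa > 2.45 GROUP BY major

Result:
major   | AVG(gpa)
--------+---------
History | 3.27    
Math    | 3.22    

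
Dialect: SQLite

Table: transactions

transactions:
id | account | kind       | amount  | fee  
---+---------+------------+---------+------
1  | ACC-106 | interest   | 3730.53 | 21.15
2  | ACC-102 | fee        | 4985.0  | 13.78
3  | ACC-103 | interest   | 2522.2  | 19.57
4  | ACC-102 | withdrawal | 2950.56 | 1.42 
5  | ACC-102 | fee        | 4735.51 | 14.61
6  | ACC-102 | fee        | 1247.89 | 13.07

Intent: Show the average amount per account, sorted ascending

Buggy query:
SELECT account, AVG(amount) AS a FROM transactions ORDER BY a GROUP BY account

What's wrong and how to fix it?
Bug: ORDER BY appears before GROUP BY; SQL clause order requires GROUP BY first

Fix: Reorder: SELECT … FROM … GROUP BY … ORDER BY …

Corrected query:
SELECT account, AVG(amount) AS a FROM transactions GROUP BY account ORDER BY a

Result:
account | a      
--------+--------
ACC-103 | 2522.2 
ACC-102 | 3479.74
ACC-106 | 3730.53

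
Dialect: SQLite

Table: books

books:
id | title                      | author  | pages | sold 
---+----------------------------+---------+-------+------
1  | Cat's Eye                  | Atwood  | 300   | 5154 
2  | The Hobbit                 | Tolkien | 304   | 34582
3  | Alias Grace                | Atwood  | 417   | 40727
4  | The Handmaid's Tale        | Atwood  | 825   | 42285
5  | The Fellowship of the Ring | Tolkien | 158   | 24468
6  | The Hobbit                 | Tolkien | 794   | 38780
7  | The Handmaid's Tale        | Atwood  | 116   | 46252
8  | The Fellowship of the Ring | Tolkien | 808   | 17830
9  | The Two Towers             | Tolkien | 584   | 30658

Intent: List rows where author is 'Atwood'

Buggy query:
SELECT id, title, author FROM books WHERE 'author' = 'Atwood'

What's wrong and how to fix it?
Bug: 'author' in single quotes is a string literal, not the column; the comparison is literal-vs-literal and never true

Fix: Reference the column as author without single quotes

Corrected query:
SELECT id, title, author FROM books WHERE author = 'Atwood'

Result:
id | title               | author
---+---------------------+-------
1  | Cat's Eye           | Atwood
3  | Alias Grace         | Atwood
4  | The Handmaid's Tale | Atwood
7  | The Handmaid's Tale | Atwood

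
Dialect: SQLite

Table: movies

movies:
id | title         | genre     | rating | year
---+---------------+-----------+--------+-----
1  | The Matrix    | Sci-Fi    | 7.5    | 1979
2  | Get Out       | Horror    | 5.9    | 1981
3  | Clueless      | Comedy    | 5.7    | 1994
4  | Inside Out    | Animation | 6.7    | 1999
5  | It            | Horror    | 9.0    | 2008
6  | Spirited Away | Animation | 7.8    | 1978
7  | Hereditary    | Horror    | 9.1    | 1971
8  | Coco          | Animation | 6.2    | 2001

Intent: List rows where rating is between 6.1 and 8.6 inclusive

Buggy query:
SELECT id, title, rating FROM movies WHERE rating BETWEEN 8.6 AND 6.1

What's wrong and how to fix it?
Bug: The bounds are reversed; BETWEEN a AND b requires a <= b to match anything

Fix: Write BETWEEN 6.1 AND 8.6

Corrected query:
SELECT id, title, rating FROM movies WHERE rating BETWEEN 6.1 AND 8.6

Result:
id | title         | rating
---+---------------+-------
1  | The Matrix    | 7.5   
4  | Inside Out    | 6.7   
6  | Spirited Away | 7.8   
8  | Coco          | 6.2   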